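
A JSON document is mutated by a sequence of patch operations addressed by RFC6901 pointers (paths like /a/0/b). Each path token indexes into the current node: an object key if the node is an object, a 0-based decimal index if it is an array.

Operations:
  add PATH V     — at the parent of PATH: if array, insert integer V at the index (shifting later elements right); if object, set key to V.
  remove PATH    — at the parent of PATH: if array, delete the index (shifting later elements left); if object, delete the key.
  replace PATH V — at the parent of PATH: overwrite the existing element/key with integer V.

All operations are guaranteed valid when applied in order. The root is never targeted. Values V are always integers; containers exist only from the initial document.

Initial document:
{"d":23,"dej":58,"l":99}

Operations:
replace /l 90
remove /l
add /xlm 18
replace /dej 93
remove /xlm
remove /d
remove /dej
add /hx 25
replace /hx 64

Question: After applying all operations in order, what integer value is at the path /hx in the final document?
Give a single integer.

After op 1 (replace /l 90): {"d":23,"dej":58,"l":90}
After op 2 (remove /l): {"d":23,"dej":58}
After op 3 (add /xlm 18): {"d":23,"dej":58,"xlm":18}
After op 4 (replace /dej 93): {"d":23,"dej":93,"xlm":18}
After op 5 (remove /xlm): {"d":23,"dej":93}
After op 6 (remove /d): {"dej":93}
After op 7 (remove /dej): {}
After op 8 (add /hx 25): {"hx":25}
After op 9 (replace /hx 64): {"hx":64}
Value at /hx: 64

Answer: 64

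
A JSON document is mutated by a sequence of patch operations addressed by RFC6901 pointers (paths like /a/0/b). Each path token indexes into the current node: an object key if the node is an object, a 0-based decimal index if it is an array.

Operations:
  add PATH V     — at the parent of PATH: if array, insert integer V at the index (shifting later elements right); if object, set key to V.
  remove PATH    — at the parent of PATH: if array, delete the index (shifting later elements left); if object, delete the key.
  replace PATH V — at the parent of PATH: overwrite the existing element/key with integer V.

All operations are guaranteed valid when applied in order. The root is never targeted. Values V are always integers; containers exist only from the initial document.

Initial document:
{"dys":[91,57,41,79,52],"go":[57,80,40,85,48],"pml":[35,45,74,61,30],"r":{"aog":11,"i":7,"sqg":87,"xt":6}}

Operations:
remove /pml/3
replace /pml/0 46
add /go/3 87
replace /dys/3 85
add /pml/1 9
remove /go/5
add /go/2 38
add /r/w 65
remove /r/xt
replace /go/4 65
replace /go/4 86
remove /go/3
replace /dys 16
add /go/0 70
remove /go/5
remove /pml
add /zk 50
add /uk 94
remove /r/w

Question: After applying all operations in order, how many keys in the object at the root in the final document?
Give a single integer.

After op 1 (remove /pml/3): {"dys":[91,57,41,79,52],"go":[57,80,40,85,48],"pml":[35,45,74,30],"r":{"aog":11,"i":7,"sqg":87,"xt":6}}
After op 2 (replace /pml/0 46): {"dys":[91,57,41,79,52],"go":[57,80,40,85,48],"pml":[46,45,74,30],"r":{"aog":11,"i":7,"sqg":87,"xt":6}}
After op 3 (add /go/3 87): {"dys":[91,57,41,79,52],"go":[57,80,40,87,85,48],"pml":[46,45,74,30],"r":{"aog":11,"i":7,"sqg":87,"xt":6}}
After op 4 (replace /dys/3 85): {"dys":[91,57,41,85,52],"go":[57,80,40,87,85,48],"pml":[46,45,74,30],"r":{"aog":11,"i":7,"sqg":87,"xt":6}}
After op 5 (add /pml/1 9): {"dys":[91,57,41,85,52],"go":[57,80,40,87,85,48],"pml":[46,9,45,74,30],"r":{"aog":11,"i":7,"sqg":87,"xt":6}}
After op 6 (remove /go/5): {"dys":[91,57,41,85,52],"go":[57,80,40,87,85],"pml":[46,9,45,74,30],"r":{"aog":11,"i":7,"sqg":87,"xt":6}}
After op 7 (add /go/2 38): {"dys":[91,57,41,85,52],"go":[57,80,38,40,87,85],"pml":[46,9,45,74,30],"r":{"aog":11,"i":7,"sqg":87,"xt":6}}
After op 8 (add /r/w 65): {"dys":[91,57,41,85,52],"go":[57,80,38,40,87,85],"pml":[46,9,45,74,30],"r":{"aog":11,"i":7,"sqg":87,"w":65,"xt":6}}
After op 9 (remove /r/xt): {"dys":[91,57,41,85,52],"go":[57,80,38,40,87,85],"pml":[46,9,45,74,30],"r":{"aog":11,"i":7,"sqg":87,"w":65}}
After op 10 (replace /go/4 65): {"dys":[91,57,41,85,52],"go":[57,80,38,40,65,85],"pml":[46,9,45,74,30],"r":{"aog":11,"i":7,"sqg":87,"w":65}}
After op 11 (replace /go/4 86): {"dys":[91,57,41,85,52],"go":[57,80,38,40,86,85],"pml":[46,9,45,74,30],"r":{"aog":11,"i":7,"sqg":87,"w":65}}
After op 12 (remove /go/3): {"dys":[91,57,41,85,52],"go":[57,80,38,86,85],"pml":[46,9,45,74,30],"r":{"aog":11,"i":7,"sqg":87,"w":65}}
After op 13 (replace /dys 16): {"dys":16,"go":[57,80,38,86,85],"pml":[46,9,45,74,30],"r":{"aog":11,"i":7,"sqg":87,"w":65}}
After op 14 (add /go/0 70): {"dys":16,"go":[70,57,80,38,86,85],"pml":[46,9,45,74,30],"r":{"aog":11,"i":7,"sqg":87,"w":65}}
After op 15 (remove /go/5): {"dys":16,"go":[70,57,80,38,86],"pml":[46,9,45,74,30],"r":{"aog":11,"i":7,"sqg":87,"w":65}}
After op 16 (remove /pml): {"dys":16,"go":[70,57,80,38,86],"r":{"aog":11,"i":7,"sqg":87,"w":65}}
After op 17 (add /zk 50): {"dys":16,"go":[70,57,80,38,86],"r":{"aog":11,"i":7,"sqg":87,"w":65},"zk":50}
After op 18 (add /uk 94): {"dys":16,"go":[70,57,80,38,86],"r":{"aog":11,"i":7,"sqg":87,"w":65},"uk":94,"zk":50}
After op 19 (remove /r/w): {"dys":16,"go":[70,57,80,38,86],"r":{"aog":11,"i":7,"sqg":87},"uk":94,"zk":50}
Size at the root: 5

Answer: 5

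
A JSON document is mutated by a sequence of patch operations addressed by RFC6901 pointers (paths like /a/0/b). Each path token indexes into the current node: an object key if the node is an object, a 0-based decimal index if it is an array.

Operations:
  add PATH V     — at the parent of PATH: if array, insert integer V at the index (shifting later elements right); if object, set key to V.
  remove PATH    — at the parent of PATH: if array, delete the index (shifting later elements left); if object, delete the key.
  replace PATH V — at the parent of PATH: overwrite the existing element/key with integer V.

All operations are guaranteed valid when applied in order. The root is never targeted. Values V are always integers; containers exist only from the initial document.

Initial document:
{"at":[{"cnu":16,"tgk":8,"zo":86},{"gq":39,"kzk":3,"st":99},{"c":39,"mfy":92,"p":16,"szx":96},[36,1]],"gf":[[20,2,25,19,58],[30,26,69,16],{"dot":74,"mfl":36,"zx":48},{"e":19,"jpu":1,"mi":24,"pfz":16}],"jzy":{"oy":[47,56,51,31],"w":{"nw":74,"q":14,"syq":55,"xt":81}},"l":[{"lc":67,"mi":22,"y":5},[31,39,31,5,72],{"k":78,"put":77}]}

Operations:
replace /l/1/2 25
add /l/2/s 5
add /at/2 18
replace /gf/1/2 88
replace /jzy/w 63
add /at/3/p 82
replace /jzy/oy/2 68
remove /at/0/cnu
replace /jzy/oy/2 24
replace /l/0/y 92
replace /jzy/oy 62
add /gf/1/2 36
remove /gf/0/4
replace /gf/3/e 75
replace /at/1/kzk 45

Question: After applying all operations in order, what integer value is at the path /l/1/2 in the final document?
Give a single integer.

Answer: 25

Derivation:
After op 1 (replace /l/1/2 25): {"at":[{"cnu":16,"tgk":8,"zo":86},{"gq":39,"kzk":3,"st":99},{"c":39,"mfy":92,"p":16,"szx":96},[36,1]],"gf":[[20,2,25,19,58],[30,26,69,16],{"dot":74,"mfl":36,"zx":48},{"e":19,"jpu":1,"mi":24,"pfz":16}],"jzy":{"oy":[47,56,51,31],"w":{"nw":74,"q":14,"syq":55,"xt":81}},"l":[{"lc":67,"mi":22,"y":5},[31,39,25,5,72],{"k":78,"put":77}]}
After op 2 (add /l/2/s 5): {"at":[{"cnu":16,"tgk":8,"zo":86},{"gq":39,"kzk":3,"st":99},{"c":39,"mfy":92,"p":16,"szx":96},[36,1]],"gf":[[20,2,25,19,58],[30,26,69,16],{"dot":74,"mfl":36,"zx":48},{"e":19,"jpu":1,"mi":24,"pfz":16}],"jzy":{"oy":[47,56,51,31],"w":{"nw":74,"q":14,"syq":55,"xt":81}},"l":[{"lc":67,"mi":22,"y":5},[31,39,25,5,72],{"k":78,"put":77,"s":5}]}
After op 3 (add /at/2 18): {"at":[{"cnu":16,"tgk":8,"zo":86},{"gq":39,"kzk":3,"st":99},18,{"c":39,"mfy":92,"p":16,"szx":96},[36,1]],"gf":[[20,2,25,19,58],[30,26,69,16],{"dot":74,"mfl":36,"zx":48},{"e":19,"jpu":1,"mi":24,"pfz":16}],"jzy":{"oy":[47,56,51,31],"w":{"nw":74,"q":14,"syq":55,"xt":81}},"l":[{"lc":67,"mi":22,"y":5},[31,39,25,5,72],{"k":78,"put":77,"s":5}]}
After op 4 (replace /gf/1/2 88): {"at":[{"cnu":16,"tgk":8,"zo":86},{"gq":39,"kzk":3,"st":99},18,{"c":39,"mfy":92,"p":16,"szx":96},[36,1]],"gf":[[20,2,25,19,58],[30,26,88,16],{"dot":74,"mfl":36,"zx":48},{"e":19,"jpu":1,"mi":24,"pfz":16}],"jzy":{"oy":[47,56,51,31],"w":{"nw":74,"q":14,"syq":55,"xt":81}},"l":[{"lc":67,"mi":22,"y":5},[31,39,25,5,72],{"k":78,"put":77,"s":5}]}
After op 5 (replace /jzy/w 63): {"at":[{"cnu":16,"tgk":8,"zo":86},{"gq":39,"kzk":3,"st":99},18,{"c":39,"mfy":92,"p":16,"szx":96},[36,1]],"gf":[[20,2,25,19,58],[30,26,88,16],{"dot":74,"mfl":36,"zx":48},{"e":19,"jpu":1,"mi":24,"pfz":16}],"jzy":{"oy":[47,56,51,31],"w":63},"l":[{"lc":67,"mi":22,"y":5},[31,39,25,5,72],{"k":78,"put":77,"s":5}]}
After op 6 (add /at/3/p 82): {"at":[{"cnu":16,"tgk":8,"zo":86},{"gq":39,"kzk":3,"st":99},18,{"c":39,"mfy":92,"p":82,"szx":96},[36,1]],"gf":[[20,2,25,19,58],[30,26,88,16],{"dot":74,"mfl":36,"zx":48},{"e":19,"jpu":1,"mi":24,"pfz":16}],"jzy":{"oy":[47,56,51,31],"w":63},"l":[{"lc":67,"mi":22,"y":5},[31,39,25,5,72],{"k":78,"put":77,"s":5}]}
After op 7 (replace /jzy/oy/2 68): {"at":[{"cnu":16,"tgk":8,"zo":86},{"gq":39,"kzk":3,"st":99},18,{"c":39,"mfy":92,"p":82,"szx":96},[36,1]],"gf":[[20,2,25,19,58],[30,26,88,16],{"dot":74,"mfl":36,"zx":48},{"e":19,"jpu":1,"mi":24,"pfz":16}],"jzy":{"oy":[47,56,68,31],"w":63},"l":[{"lc":67,"mi":22,"y":5},[31,39,25,5,72],{"k":78,"put":77,"s":5}]}
After op 8 (remove /at/0/cnu): {"at":[{"tgk":8,"zo":86},{"gq":39,"kzk":3,"st":99},18,{"c":39,"mfy":92,"p":82,"szx":96},[36,1]],"gf":[[20,2,25,19,58],[30,26,88,16],{"dot":74,"mfl":36,"zx":48},{"e":19,"jpu":1,"mi":24,"pfz":16}],"jzy":{"oy":[47,56,68,31],"w":63},"l":[{"lc":67,"mi":22,"y":5},[31,39,25,5,72],{"k":78,"put":77,"s":5}]}
After op 9 (replace /jzy/oy/2 24): {"at":[{"tgk":8,"zo":86},{"gq":39,"kzk":3,"st":99},18,{"c":39,"mfy":92,"p":82,"szx":96},[36,1]],"gf":[[20,2,25,19,58],[30,26,88,16],{"dot":74,"mfl":36,"zx":48},{"e":19,"jpu":1,"mi":24,"pfz":16}],"jzy":{"oy":[47,56,24,31],"w":63},"l":[{"lc":67,"mi":22,"y":5},[31,39,25,5,72],{"k":78,"put":77,"s":5}]}
After op 10 (replace /l/0/y 92): {"at":[{"tgk":8,"zo":86},{"gq":39,"kzk":3,"st":99},18,{"c":39,"mfy":92,"p":82,"szx":96},[36,1]],"gf":[[20,2,25,19,58],[30,26,88,16],{"dot":74,"mfl":36,"zx":48},{"e":19,"jpu":1,"mi":24,"pfz":16}],"jzy":{"oy":[47,56,24,31],"w":63},"l":[{"lc":67,"mi":22,"y":92},[31,39,25,5,72],{"k":78,"put":77,"s":5}]}
After op 11 (replace /jzy/oy 62): {"at":[{"tgk":8,"zo":86},{"gq":39,"kzk":3,"st":99},18,{"c":39,"mfy":92,"p":82,"szx":96},[36,1]],"gf":[[20,2,25,19,58],[30,26,88,16],{"dot":74,"mfl":36,"zx":48},{"e":19,"jpu":1,"mi":24,"pfz":16}],"jzy":{"oy":62,"w":63},"l":[{"lc":67,"mi":22,"y":92},[31,39,25,5,72],{"k":78,"put":77,"s":5}]}
After op 12 (add /gf/1/2 36): {"at":[{"tgk":8,"zo":86},{"gq":39,"kzk":3,"st":99},18,{"c":39,"mfy":92,"p":82,"szx":96},[36,1]],"gf":[[20,2,25,19,58],[30,26,36,88,16],{"dot":74,"mfl":36,"zx":48},{"e":19,"jpu":1,"mi":24,"pfz":16}],"jzy":{"oy":62,"w":63},"l":[{"lc":67,"mi":22,"y":92},[31,39,25,5,72],{"k":78,"put":77,"s":5}]}
After op 13 (remove /gf/0/4): {"at":[{"tgk":8,"zo":86},{"gq":39,"kzk":3,"st":99},18,{"c":39,"mfy":92,"p":82,"szx":96},[36,1]],"gf":[[20,2,25,19],[30,26,36,88,16],{"dot":74,"mfl":36,"zx":48},{"e":19,"jpu":1,"mi":24,"pfz":16}],"jzy":{"oy":62,"w":63},"l":[{"lc":67,"mi":22,"y":92},[31,39,25,5,72],{"k":78,"put":77,"s":5}]}
After op 14 (replace /gf/3/e 75): {"at":[{"tgk":8,"zo":86},{"gq":39,"kzk":3,"st":99},18,{"c":39,"mfy":92,"p":82,"szx":96},[36,1]],"gf":[[20,2,25,19],[30,26,36,88,16],{"dot":74,"mfl":36,"zx":48},{"e":75,"jpu":1,"mi":24,"pfz":16}],"jzy":{"oy":62,"w":63},"l":[{"lc":67,"mi":22,"y":92},[31,39,25,5,72],{"k":78,"put":77,"s":5}]}
After op 15 (replace /at/1/kzk 45): {"at":[{"tgk":8,"zo":86},{"gq":39,"kzk":45,"st":99},18,{"c":39,"mfy":92,"p":82,"szx":96},[36,1]],"gf":[[20,2,25,19],[30,26,36,88,16],{"dot":74,"mfl":36,"zx":48},{"e":75,"jpu":1,"mi":24,"pfz":16}],"jzy":{"oy":62,"w":63},"l":[{"lc":67,"mi":22,"y":92},[31,39,25,5,72],{"k":78,"put":77,"s":5}]}
Value at /l/1/2: 25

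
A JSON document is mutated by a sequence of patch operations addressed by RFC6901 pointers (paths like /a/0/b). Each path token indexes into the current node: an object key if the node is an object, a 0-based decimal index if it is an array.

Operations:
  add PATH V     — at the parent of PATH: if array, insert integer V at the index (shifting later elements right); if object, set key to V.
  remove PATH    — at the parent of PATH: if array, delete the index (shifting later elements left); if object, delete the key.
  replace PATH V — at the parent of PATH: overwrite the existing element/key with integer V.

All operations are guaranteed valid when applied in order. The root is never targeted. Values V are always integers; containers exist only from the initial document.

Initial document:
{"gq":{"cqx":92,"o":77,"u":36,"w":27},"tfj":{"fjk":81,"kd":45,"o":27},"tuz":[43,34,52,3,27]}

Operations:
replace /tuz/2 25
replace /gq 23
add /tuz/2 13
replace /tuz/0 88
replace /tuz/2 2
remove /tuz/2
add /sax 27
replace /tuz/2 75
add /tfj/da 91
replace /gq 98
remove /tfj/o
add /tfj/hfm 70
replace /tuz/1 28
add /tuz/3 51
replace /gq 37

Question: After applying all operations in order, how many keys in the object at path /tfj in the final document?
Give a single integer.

Answer: 4

Derivation:
After op 1 (replace /tuz/2 25): {"gq":{"cqx":92,"o":77,"u":36,"w":27},"tfj":{"fjk":81,"kd":45,"o":27},"tuz":[43,34,25,3,27]}
After op 2 (replace /gq 23): {"gq":23,"tfj":{"fjk":81,"kd":45,"o":27},"tuz":[43,34,25,3,27]}
After op 3 (add /tuz/2 13): {"gq":23,"tfj":{"fjk":81,"kd":45,"o":27},"tuz":[43,34,13,25,3,27]}
After op 4 (replace /tuz/0 88): {"gq":23,"tfj":{"fjk":81,"kd":45,"o":27},"tuz":[88,34,13,25,3,27]}
After op 5 (replace /tuz/2 2): {"gq":23,"tfj":{"fjk":81,"kd":45,"o":27},"tuz":[88,34,2,25,3,27]}
After op 6 (remove /tuz/2): {"gq":23,"tfj":{"fjk":81,"kd":45,"o":27},"tuz":[88,34,25,3,27]}
After op 7 (add /sax 27): {"gq":23,"sax":27,"tfj":{"fjk":81,"kd":45,"o":27},"tuz":[88,34,25,3,27]}
After op 8 (replace /tuz/2 75): {"gq":23,"sax":27,"tfj":{"fjk":81,"kd":45,"o":27},"tuz":[88,34,75,3,27]}
After op 9 (add /tfj/da 91): {"gq":23,"sax":27,"tfj":{"da":91,"fjk":81,"kd":45,"o":27},"tuz":[88,34,75,3,27]}
After op 10 (replace /gq 98): {"gq":98,"sax":27,"tfj":{"da":91,"fjk":81,"kd":45,"o":27},"tuz":[88,34,75,3,27]}
After op 11 (remove /tfj/o): {"gq":98,"sax":27,"tfj":{"da":91,"fjk":81,"kd":45},"tuz":[88,34,75,3,27]}
After op 12 (add /tfj/hfm 70): {"gq":98,"sax":27,"tfj":{"da":91,"fjk":81,"hfm":70,"kd":45},"tuz":[88,34,75,3,27]}
After op 13 (replace /tuz/1 28): {"gq":98,"sax":27,"tfj":{"da":91,"fjk":81,"hfm":70,"kd":45},"tuz":[88,28,75,3,27]}
After op 14 (add /tuz/3 51): {"gq":98,"sax":27,"tfj":{"da":91,"fjk":81,"hfm":70,"kd":45},"tuz":[88,28,75,51,3,27]}
After op 15 (replace /gq 37): {"gq":37,"sax":27,"tfj":{"da":91,"fjk":81,"hfm":70,"kd":45},"tuz":[88,28,75,51,3,27]}
Size at path /tfj: 4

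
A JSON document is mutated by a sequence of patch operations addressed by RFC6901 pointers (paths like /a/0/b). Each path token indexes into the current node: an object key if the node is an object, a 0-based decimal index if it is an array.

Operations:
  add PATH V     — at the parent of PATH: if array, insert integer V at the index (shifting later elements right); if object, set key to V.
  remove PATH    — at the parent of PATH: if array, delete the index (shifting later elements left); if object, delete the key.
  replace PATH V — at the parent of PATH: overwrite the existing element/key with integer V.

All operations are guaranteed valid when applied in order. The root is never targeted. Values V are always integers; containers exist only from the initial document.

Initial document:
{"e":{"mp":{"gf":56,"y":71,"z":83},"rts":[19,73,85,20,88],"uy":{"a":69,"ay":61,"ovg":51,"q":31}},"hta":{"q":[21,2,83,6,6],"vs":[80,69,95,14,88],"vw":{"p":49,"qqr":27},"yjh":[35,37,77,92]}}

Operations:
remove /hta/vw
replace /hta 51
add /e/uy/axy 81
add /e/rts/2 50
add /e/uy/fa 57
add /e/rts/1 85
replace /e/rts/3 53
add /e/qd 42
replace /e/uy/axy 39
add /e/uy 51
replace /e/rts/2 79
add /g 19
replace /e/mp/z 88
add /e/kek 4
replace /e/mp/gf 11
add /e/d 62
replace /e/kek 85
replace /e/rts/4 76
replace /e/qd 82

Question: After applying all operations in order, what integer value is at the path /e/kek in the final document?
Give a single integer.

After op 1 (remove /hta/vw): {"e":{"mp":{"gf":56,"y":71,"z":83},"rts":[19,73,85,20,88],"uy":{"a":69,"ay":61,"ovg":51,"q":31}},"hta":{"q":[21,2,83,6,6],"vs":[80,69,95,14,88],"yjh":[35,37,77,92]}}
After op 2 (replace /hta 51): {"e":{"mp":{"gf":56,"y":71,"z":83},"rts":[19,73,85,20,88],"uy":{"a":69,"ay":61,"ovg":51,"q":31}},"hta":51}
After op 3 (add /e/uy/axy 81): {"e":{"mp":{"gf":56,"y":71,"z":83},"rts":[19,73,85,20,88],"uy":{"a":69,"axy":81,"ay":61,"ovg":51,"q":31}},"hta":51}
After op 4 (add /e/rts/2 50): {"e":{"mp":{"gf":56,"y":71,"z":83},"rts":[19,73,50,85,20,88],"uy":{"a":69,"axy":81,"ay":61,"ovg":51,"q":31}},"hta":51}
After op 5 (add /e/uy/fa 57): {"e":{"mp":{"gf":56,"y":71,"z":83},"rts":[19,73,50,85,20,88],"uy":{"a":69,"axy":81,"ay":61,"fa":57,"ovg":51,"q":31}},"hta":51}
After op 6 (add /e/rts/1 85): {"e":{"mp":{"gf":56,"y":71,"z":83},"rts":[19,85,73,50,85,20,88],"uy":{"a":69,"axy":81,"ay":61,"fa":57,"ovg":51,"q":31}},"hta":51}
After op 7 (replace /e/rts/3 53): {"e":{"mp":{"gf":56,"y":71,"z":83},"rts":[19,85,73,53,85,20,88],"uy":{"a":69,"axy":81,"ay":61,"fa":57,"ovg":51,"q":31}},"hta":51}
After op 8 (add /e/qd 42): {"e":{"mp":{"gf":56,"y":71,"z":83},"qd":42,"rts":[19,85,73,53,85,20,88],"uy":{"a":69,"axy":81,"ay":61,"fa":57,"ovg":51,"q":31}},"hta":51}
After op 9 (replace /e/uy/axy 39): {"e":{"mp":{"gf":56,"y":71,"z":83},"qd":42,"rts":[19,85,73,53,85,20,88],"uy":{"a":69,"axy":39,"ay":61,"fa":57,"ovg":51,"q":31}},"hta":51}
After op 10 (add /e/uy 51): {"e":{"mp":{"gf":56,"y":71,"z":83},"qd":42,"rts":[19,85,73,53,85,20,88],"uy":51},"hta":51}
After op 11 (replace /e/rts/2 79): {"e":{"mp":{"gf":56,"y":71,"z":83},"qd":42,"rts":[19,85,79,53,85,20,88],"uy":51},"hta":51}
After op 12 (add /g 19): {"e":{"mp":{"gf":56,"y":71,"z":83},"qd":42,"rts":[19,85,79,53,85,20,88],"uy":51},"g":19,"hta":51}
After op 13 (replace /e/mp/z 88): {"e":{"mp":{"gf":56,"y":71,"z":88},"qd":42,"rts":[19,85,79,53,85,20,88],"uy":51},"g":19,"hta":51}
After op 14 (add /e/kek 4): {"e":{"kek":4,"mp":{"gf":56,"y":71,"z":88},"qd":42,"rts":[19,85,79,53,85,20,88],"uy":51},"g":19,"hta":51}
After op 15 (replace /e/mp/gf 11): {"e":{"kek":4,"mp":{"gf":11,"y":71,"z":88},"qd":42,"rts":[19,85,79,53,85,20,88],"uy":51},"g":19,"hta":51}
After op 16 (add /e/d 62): {"e":{"d":62,"kek":4,"mp":{"gf":11,"y":71,"z":88},"qd":42,"rts":[19,85,79,53,85,20,88],"uy":51},"g":19,"hta":51}
After op 17 (replace /e/kek 85): {"e":{"d":62,"kek":85,"mp":{"gf":11,"y":71,"z":88},"qd":42,"rts":[19,85,79,53,85,20,88],"uy":51},"g":19,"hta":51}
After op 18 (replace /e/rts/4 76): {"e":{"d":62,"kek":85,"mp":{"gf":11,"y":71,"z":88},"qd":42,"rts":[19,85,79,53,76,20,88],"uy":51},"g":19,"hta":51}
After op 19 (replace /e/qd 82): {"e":{"d":62,"kek":85,"mp":{"gf":11,"y":71,"z":88},"qd":82,"rts":[19,85,79,53,76,20,88],"uy":51},"g":19,"hta":51}
Value at /e/kek: 85

Answer: 85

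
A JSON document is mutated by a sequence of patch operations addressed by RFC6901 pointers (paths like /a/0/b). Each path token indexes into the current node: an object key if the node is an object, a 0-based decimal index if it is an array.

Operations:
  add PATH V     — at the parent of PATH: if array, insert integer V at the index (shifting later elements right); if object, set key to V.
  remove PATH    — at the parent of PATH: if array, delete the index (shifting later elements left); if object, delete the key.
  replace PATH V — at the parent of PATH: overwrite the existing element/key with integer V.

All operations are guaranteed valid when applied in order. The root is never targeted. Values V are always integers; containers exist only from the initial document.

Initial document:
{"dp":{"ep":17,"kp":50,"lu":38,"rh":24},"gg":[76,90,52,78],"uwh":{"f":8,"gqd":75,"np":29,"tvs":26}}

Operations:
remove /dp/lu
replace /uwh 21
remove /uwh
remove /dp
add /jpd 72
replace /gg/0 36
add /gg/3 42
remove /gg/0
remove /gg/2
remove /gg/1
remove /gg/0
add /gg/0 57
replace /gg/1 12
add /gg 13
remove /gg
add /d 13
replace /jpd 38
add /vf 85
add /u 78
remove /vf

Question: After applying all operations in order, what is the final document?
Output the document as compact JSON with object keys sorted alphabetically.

Answer: {"d":13,"jpd":38,"u":78}

Derivation:
After op 1 (remove /dp/lu): {"dp":{"ep":17,"kp":50,"rh":24},"gg":[76,90,52,78],"uwh":{"f":8,"gqd":75,"np":29,"tvs":26}}
After op 2 (replace /uwh 21): {"dp":{"ep":17,"kp":50,"rh":24},"gg":[76,90,52,78],"uwh":21}
After op 3 (remove /uwh): {"dp":{"ep":17,"kp":50,"rh":24},"gg":[76,90,52,78]}
After op 4 (remove /dp): {"gg":[76,90,52,78]}
After op 5 (add /jpd 72): {"gg":[76,90,52,78],"jpd":72}
After op 6 (replace /gg/0 36): {"gg":[36,90,52,78],"jpd":72}
After op 7 (add /gg/3 42): {"gg":[36,90,52,42,78],"jpd":72}
After op 8 (remove /gg/0): {"gg":[90,52,42,78],"jpd":72}
After op 9 (remove /gg/2): {"gg":[90,52,78],"jpd":72}
After op 10 (remove /gg/1): {"gg":[90,78],"jpd":72}
After op 11 (remove /gg/0): {"gg":[78],"jpd":72}
After op 12 (add /gg/0 57): {"gg":[57,78],"jpd":72}
After op 13 (replace /gg/1 12): {"gg":[57,12],"jpd":72}
After op 14 (add /gg 13): {"gg":13,"jpd":72}
After op 15 (remove /gg): {"jpd":72}
After op 16 (add /d 13): {"d":13,"jpd":72}
After op 17 (replace /jpd 38): {"d":13,"jpd":38}
After op 18 (add /vf 85): {"d":13,"jpd":38,"vf":85}
After op 19 (add /u 78): {"d":13,"jpd":38,"u":78,"vf":85}
After op 20 (remove /vf): {"d":13,"jpd":38,"u":78}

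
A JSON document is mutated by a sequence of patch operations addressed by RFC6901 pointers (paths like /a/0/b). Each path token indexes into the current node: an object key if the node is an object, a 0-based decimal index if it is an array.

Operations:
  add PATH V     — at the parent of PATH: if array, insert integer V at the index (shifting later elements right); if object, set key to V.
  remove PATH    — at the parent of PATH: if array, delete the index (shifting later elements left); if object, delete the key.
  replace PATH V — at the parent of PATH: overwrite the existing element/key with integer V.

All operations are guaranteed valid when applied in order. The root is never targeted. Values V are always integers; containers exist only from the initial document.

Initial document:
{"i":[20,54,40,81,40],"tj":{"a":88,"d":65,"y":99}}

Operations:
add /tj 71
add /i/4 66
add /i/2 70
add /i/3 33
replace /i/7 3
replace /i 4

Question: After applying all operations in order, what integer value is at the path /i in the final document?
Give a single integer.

After op 1 (add /tj 71): {"i":[20,54,40,81,40],"tj":71}
After op 2 (add /i/4 66): {"i":[20,54,40,81,66,40],"tj":71}
After op 3 (add /i/2 70): {"i":[20,54,70,40,81,66,40],"tj":71}
After op 4 (add /i/3 33): {"i":[20,54,70,33,40,81,66,40],"tj":71}
After op 5 (replace /i/7 3): {"i":[20,54,70,33,40,81,66,3],"tj":71}
After op 6 (replace /i 4): {"i":4,"tj":71}
Value at /i: 4

Answer: 4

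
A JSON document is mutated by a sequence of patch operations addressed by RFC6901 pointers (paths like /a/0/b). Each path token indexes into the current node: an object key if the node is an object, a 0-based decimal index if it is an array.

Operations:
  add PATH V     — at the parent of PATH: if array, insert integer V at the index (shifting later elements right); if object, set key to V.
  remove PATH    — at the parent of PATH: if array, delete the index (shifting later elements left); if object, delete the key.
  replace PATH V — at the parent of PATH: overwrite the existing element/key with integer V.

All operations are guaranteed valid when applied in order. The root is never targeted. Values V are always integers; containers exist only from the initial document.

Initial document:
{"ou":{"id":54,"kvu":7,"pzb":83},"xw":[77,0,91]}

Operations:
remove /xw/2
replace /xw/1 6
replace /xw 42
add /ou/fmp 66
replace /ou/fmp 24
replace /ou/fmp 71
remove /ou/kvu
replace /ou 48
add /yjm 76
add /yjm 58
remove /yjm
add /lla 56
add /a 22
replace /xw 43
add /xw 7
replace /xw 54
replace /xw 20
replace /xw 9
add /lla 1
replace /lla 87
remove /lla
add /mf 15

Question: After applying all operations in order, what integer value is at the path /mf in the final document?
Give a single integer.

Answer: 15

Derivation:
After op 1 (remove /xw/2): {"ou":{"id":54,"kvu":7,"pzb":83},"xw":[77,0]}
After op 2 (replace /xw/1 6): {"ou":{"id":54,"kvu":7,"pzb":83},"xw":[77,6]}
After op 3 (replace /xw 42): {"ou":{"id":54,"kvu":7,"pzb":83},"xw":42}
After op 4 (add /ou/fmp 66): {"ou":{"fmp":66,"id":54,"kvu":7,"pzb":83},"xw":42}
After op 5 (replace /ou/fmp 24): {"ou":{"fmp":24,"id":54,"kvu":7,"pzb":83},"xw":42}
After op 6 (replace /ou/fmp 71): {"ou":{"fmp":71,"id":54,"kvu":7,"pzb":83},"xw":42}
After op 7 (remove /ou/kvu): {"ou":{"fmp":71,"id":54,"pzb":83},"xw":42}
After op 8 (replace /ou 48): {"ou":48,"xw":42}
After op 9 (add /yjm 76): {"ou":48,"xw":42,"yjm":76}
After op 10 (add /yjm 58): {"ou":48,"xw":42,"yjm":58}
After op 11 (remove /yjm): {"ou":48,"xw":42}
After op 12 (add /lla 56): {"lla":56,"ou":48,"xw":42}
After op 13 (add /a 22): {"a":22,"lla":56,"ou":48,"xw":42}
After op 14 (replace /xw 43): {"a":22,"lla":56,"ou":48,"xw":43}
After op 15 (add /xw 7): {"a":22,"lla":56,"ou":48,"xw":7}
After op 16 (replace /xw 54): {"a":22,"lla":56,"ou":48,"xw":54}
After op 17 (replace /xw 20): {"a":22,"lla":56,"ou":48,"xw":20}
After op 18 (replace /xw 9): {"a":22,"lla":56,"ou":48,"xw":9}
After op 19 (add /lla 1): {"a":22,"lla":1,"ou":48,"xw":9}
After op 20 (replace /lla 87): {"a":22,"lla":87,"ou":48,"xw":9}
After op 21 (remove /lla): {"a":22,"ou":48,"xw":9}
After op 22 (add /mf 15): {"a":22,"mf":15,"ou":48,"xw":9}
Value at /mf: 15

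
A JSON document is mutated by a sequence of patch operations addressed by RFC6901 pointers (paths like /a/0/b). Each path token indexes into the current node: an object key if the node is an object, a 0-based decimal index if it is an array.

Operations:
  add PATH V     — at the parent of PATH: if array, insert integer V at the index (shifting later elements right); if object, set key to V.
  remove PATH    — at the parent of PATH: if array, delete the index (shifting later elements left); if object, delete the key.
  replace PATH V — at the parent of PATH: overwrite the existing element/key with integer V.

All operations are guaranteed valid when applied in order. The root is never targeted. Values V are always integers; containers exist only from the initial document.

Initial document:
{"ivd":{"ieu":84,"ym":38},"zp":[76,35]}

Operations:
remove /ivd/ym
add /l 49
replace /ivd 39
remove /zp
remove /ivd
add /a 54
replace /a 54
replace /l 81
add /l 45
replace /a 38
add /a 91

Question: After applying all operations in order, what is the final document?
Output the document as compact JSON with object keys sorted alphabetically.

After op 1 (remove /ivd/ym): {"ivd":{"ieu":84},"zp":[76,35]}
After op 2 (add /l 49): {"ivd":{"ieu":84},"l":49,"zp":[76,35]}
After op 3 (replace /ivd 39): {"ivd":39,"l":49,"zp":[76,35]}
After op 4 (remove /zp): {"ivd":39,"l":49}
After op 5 (remove /ivd): {"l":49}
After op 6 (add /a 54): {"a":54,"l":49}
After op 7 (replace /a 54): {"a":54,"l":49}
After op 8 (replace /l 81): {"a":54,"l":81}
After op 9 (add /l 45): {"a":54,"l":45}
After op 10 (replace /a 38): {"a":38,"l":45}
After op 11 (add /a 91): {"a":91,"l":45}

Answer: {"a":91,"l":45}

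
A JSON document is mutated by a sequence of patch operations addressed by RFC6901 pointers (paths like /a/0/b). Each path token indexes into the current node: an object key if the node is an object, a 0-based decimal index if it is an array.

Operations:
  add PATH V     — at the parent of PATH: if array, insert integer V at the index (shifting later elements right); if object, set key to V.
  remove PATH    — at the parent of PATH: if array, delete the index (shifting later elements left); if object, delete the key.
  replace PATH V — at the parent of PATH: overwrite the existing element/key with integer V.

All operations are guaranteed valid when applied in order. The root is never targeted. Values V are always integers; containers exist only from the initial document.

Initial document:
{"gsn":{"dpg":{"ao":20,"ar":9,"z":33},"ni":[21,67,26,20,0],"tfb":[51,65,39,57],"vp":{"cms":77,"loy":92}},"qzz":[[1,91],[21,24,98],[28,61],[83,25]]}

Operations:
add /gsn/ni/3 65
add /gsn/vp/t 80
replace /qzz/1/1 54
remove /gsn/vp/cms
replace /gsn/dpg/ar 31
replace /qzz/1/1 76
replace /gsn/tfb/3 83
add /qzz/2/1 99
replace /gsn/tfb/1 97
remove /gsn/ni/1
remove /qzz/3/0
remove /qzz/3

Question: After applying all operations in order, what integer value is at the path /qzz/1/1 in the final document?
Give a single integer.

Answer: 76

Derivation:
After op 1 (add /gsn/ni/3 65): {"gsn":{"dpg":{"ao":20,"ar":9,"z":33},"ni":[21,67,26,65,20,0],"tfb":[51,65,39,57],"vp":{"cms":77,"loy":92}},"qzz":[[1,91],[21,24,98],[28,61],[83,25]]}
After op 2 (add /gsn/vp/t 80): {"gsn":{"dpg":{"ao":20,"ar":9,"z":33},"ni":[21,67,26,65,20,0],"tfb":[51,65,39,57],"vp":{"cms":77,"loy":92,"t":80}},"qzz":[[1,91],[21,24,98],[28,61],[83,25]]}
After op 3 (replace /qzz/1/1 54): {"gsn":{"dpg":{"ao":20,"ar":9,"z":33},"ni":[21,67,26,65,20,0],"tfb":[51,65,39,57],"vp":{"cms":77,"loy":92,"t":80}},"qzz":[[1,91],[21,54,98],[28,61],[83,25]]}
After op 4 (remove /gsn/vp/cms): {"gsn":{"dpg":{"ao":20,"ar":9,"z":33},"ni":[21,67,26,65,20,0],"tfb":[51,65,39,57],"vp":{"loy":92,"t":80}},"qzz":[[1,91],[21,54,98],[28,61],[83,25]]}
After op 5 (replace /gsn/dpg/ar 31): {"gsn":{"dpg":{"ao":20,"ar":31,"z":33},"ni":[21,67,26,65,20,0],"tfb":[51,65,39,57],"vp":{"loy":92,"t":80}},"qzz":[[1,91],[21,54,98],[28,61],[83,25]]}
After op 6 (replace /qzz/1/1 76): {"gsn":{"dpg":{"ao":20,"ar":31,"z":33},"ni":[21,67,26,65,20,0],"tfb":[51,65,39,57],"vp":{"loy":92,"t":80}},"qzz":[[1,91],[21,76,98],[28,61],[83,25]]}
After op 7 (replace /gsn/tfb/3 83): {"gsn":{"dpg":{"ao":20,"ar":31,"z":33},"ni":[21,67,26,65,20,0],"tfb":[51,65,39,83],"vp":{"loy":92,"t":80}},"qzz":[[1,91],[21,76,98],[28,61],[83,25]]}
After op 8 (add /qzz/2/1 99): {"gsn":{"dpg":{"ao":20,"ar":31,"z":33},"ni":[21,67,26,65,20,0],"tfb":[51,65,39,83],"vp":{"loy":92,"t":80}},"qzz":[[1,91],[21,76,98],[28,99,61],[83,25]]}
After op 9 (replace /gsn/tfb/1 97): {"gsn":{"dpg":{"ao":20,"ar":31,"z":33},"ni":[21,67,26,65,20,0],"tfb":[51,97,39,83],"vp":{"loy":92,"t":80}},"qzz":[[1,91],[21,76,98],[28,99,61],[83,25]]}
After op 10 (remove /gsn/ni/1): {"gsn":{"dpg":{"ao":20,"ar":31,"z":33},"ni":[21,26,65,20,0],"tfb":[51,97,39,83],"vp":{"loy":92,"t":80}},"qzz":[[1,91],[21,76,98],[28,99,61],[83,25]]}
After op 11 (remove /qzz/3/0): {"gsn":{"dpg":{"ao":20,"ar":31,"z":33},"ni":[21,26,65,20,0],"tfb":[51,97,39,83],"vp":{"loy":92,"t":80}},"qzz":[[1,91],[21,76,98],[28,99,61],[25]]}
After op 12 (remove /qzz/3): {"gsn":{"dpg":{"ao":20,"ar":31,"z":33},"ni":[21,26,65,20,0],"tfb":[51,97,39,83],"vp":{"loy":92,"t":80}},"qzz":[[1,91],[21,76,98],[28,99,61]]}
Value at /qzz/1/1: 76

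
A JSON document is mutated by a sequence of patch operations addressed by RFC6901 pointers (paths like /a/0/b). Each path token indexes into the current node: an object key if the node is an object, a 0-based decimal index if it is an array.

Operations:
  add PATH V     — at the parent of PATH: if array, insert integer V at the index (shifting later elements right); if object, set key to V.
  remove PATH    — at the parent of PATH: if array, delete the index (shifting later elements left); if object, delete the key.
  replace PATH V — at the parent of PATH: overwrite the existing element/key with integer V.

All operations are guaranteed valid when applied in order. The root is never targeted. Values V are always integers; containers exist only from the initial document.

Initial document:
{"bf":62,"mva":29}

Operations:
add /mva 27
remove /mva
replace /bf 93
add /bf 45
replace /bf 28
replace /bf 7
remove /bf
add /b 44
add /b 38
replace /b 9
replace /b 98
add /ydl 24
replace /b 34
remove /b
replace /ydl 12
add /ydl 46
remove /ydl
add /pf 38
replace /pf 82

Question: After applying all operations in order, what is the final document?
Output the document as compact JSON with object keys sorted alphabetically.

Answer: {"pf":82}

Derivation:
After op 1 (add /mva 27): {"bf":62,"mva":27}
After op 2 (remove /mva): {"bf":62}
After op 3 (replace /bf 93): {"bf":93}
After op 4 (add /bf 45): {"bf":45}
After op 5 (replace /bf 28): {"bf":28}
After op 6 (replace /bf 7): {"bf":7}
After op 7 (remove /bf): {}
After op 8 (add /b 44): {"b":44}
After op 9 (add /b 38): {"b":38}
After op 10 (replace /b 9): {"b":9}
After op 11 (replace /b 98): {"b":98}
After op 12 (add /ydl 24): {"b":98,"ydl":24}
After op 13 (replace /b 34): {"b":34,"ydl":24}
After op 14 (remove /b): {"ydl":24}
After op 15 (replace /ydl 12): {"ydl":12}
After op 16 (add /ydl 46): {"ydl":46}
After op 17 (remove /ydl): {}
After op 18 (add /pf 38): {"pf":38}
After op 19 (replace /pf 82): {"pf":82}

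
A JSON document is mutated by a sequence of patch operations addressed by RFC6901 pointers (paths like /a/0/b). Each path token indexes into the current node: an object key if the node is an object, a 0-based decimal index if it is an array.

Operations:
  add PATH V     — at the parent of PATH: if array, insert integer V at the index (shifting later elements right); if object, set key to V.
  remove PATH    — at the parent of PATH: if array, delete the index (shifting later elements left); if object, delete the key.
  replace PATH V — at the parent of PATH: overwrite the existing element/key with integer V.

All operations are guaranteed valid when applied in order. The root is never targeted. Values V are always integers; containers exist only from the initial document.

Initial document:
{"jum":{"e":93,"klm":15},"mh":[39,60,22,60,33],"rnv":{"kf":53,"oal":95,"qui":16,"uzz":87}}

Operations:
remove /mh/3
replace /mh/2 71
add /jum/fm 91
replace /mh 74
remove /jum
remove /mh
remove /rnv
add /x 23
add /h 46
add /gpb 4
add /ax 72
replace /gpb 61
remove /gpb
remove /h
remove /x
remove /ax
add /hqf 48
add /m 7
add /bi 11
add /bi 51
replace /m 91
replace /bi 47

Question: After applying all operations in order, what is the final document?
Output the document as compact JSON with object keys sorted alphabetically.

Answer: {"bi":47,"hqf":48,"m":91}

Derivation:
After op 1 (remove /mh/3): {"jum":{"e":93,"klm":15},"mh":[39,60,22,33],"rnv":{"kf":53,"oal":95,"qui":16,"uzz":87}}
After op 2 (replace /mh/2 71): {"jum":{"e":93,"klm":15},"mh":[39,60,71,33],"rnv":{"kf":53,"oal":95,"qui":16,"uzz":87}}
After op 3 (add /jum/fm 91): {"jum":{"e":93,"fm":91,"klm":15},"mh":[39,60,71,33],"rnv":{"kf":53,"oal":95,"qui":16,"uzz":87}}
After op 4 (replace /mh 74): {"jum":{"e":93,"fm":91,"klm":15},"mh":74,"rnv":{"kf":53,"oal":95,"qui":16,"uzz":87}}
After op 5 (remove /jum): {"mh":74,"rnv":{"kf":53,"oal":95,"qui":16,"uzz":87}}
After op 6 (remove /mh): {"rnv":{"kf":53,"oal":95,"qui":16,"uzz":87}}
After op 7 (remove /rnv): {}
After op 8 (add /x 23): {"x":23}
After op 9 (add /h 46): {"h":46,"x":23}
After op 10 (add /gpb 4): {"gpb":4,"h":46,"x":23}
After op 11 (add /ax 72): {"ax":72,"gpb":4,"h":46,"x":23}
After op 12 (replace /gpb 61): {"ax":72,"gpb":61,"h":46,"x":23}
After op 13 (remove /gpb): {"ax":72,"h":46,"x":23}
After op 14 (remove /h): {"ax":72,"x":23}
After op 15 (remove /x): {"ax":72}
After op 16 (remove /ax): {}
After op 17 (add /hqf 48): {"hqf":48}
After op 18 (add /m 7): {"hqf":48,"m":7}
After op 19 (add /bi 11): {"bi":11,"hqf":48,"m":7}
After op 20 (add /bi 51): {"bi":51,"hqf":48,"m":7}
After op 21 (replace /m 91): {"bi":51,"hqf":48,"m":91}
After op 22 (replace /bi 47): {"bi":47,"hqf":48,"m":91}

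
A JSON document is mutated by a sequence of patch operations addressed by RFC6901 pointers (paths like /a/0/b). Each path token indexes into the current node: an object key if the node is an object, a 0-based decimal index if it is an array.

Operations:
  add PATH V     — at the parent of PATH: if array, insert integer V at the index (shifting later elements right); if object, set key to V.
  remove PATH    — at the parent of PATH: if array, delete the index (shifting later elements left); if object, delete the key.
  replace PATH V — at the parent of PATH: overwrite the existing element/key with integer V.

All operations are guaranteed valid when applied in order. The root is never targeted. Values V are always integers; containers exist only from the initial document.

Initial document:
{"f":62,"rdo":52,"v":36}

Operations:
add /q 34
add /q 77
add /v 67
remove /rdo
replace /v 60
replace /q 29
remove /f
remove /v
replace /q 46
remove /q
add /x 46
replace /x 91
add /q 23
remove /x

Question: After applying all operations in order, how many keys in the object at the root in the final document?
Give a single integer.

Answer: 1

Derivation:
After op 1 (add /q 34): {"f":62,"q":34,"rdo":52,"v":36}
After op 2 (add /q 77): {"f":62,"q":77,"rdo":52,"v":36}
After op 3 (add /v 67): {"f":62,"q":77,"rdo":52,"v":67}
After op 4 (remove /rdo): {"f":62,"q":77,"v":67}
After op 5 (replace /v 60): {"f":62,"q":77,"v":60}
After op 6 (replace /q 29): {"f":62,"q":29,"v":60}
After op 7 (remove /f): {"q":29,"v":60}
After op 8 (remove /v): {"q":29}
After op 9 (replace /q 46): {"q":46}
After op 10 (remove /q): {}
After op 11 (add /x 46): {"x":46}
After op 12 (replace /x 91): {"x":91}
After op 13 (add /q 23): {"q":23,"x":91}
After op 14 (remove /x): {"q":23}
Size at the root: 1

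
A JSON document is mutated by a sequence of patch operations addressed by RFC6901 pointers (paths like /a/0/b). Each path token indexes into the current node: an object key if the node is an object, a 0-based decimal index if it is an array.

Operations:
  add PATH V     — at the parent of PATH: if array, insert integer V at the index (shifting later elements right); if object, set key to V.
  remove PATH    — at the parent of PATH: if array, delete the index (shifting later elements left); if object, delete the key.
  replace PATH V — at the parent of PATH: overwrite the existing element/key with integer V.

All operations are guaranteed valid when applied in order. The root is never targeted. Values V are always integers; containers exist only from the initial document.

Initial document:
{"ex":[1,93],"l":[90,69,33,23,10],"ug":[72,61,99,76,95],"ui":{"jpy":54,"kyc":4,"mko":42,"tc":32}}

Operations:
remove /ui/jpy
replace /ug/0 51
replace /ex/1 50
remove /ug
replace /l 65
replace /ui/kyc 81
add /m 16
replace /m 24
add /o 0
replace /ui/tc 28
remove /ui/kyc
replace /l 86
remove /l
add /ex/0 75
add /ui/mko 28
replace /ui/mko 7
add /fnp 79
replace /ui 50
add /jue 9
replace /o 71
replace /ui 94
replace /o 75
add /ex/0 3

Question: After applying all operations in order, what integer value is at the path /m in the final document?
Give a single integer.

Answer: 24

Derivation:
After op 1 (remove /ui/jpy): {"ex":[1,93],"l":[90,69,33,23,10],"ug":[72,61,99,76,95],"ui":{"kyc":4,"mko":42,"tc":32}}
After op 2 (replace /ug/0 51): {"ex":[1,93],"l":[90,69,33,23,10],"ug":[51,61,99,76,95],"ui":{"kyc":4,"mko":42,"tc":32}}
After op 3 (replace /ex/1 50): {"ex":[1,50],"l":[90,69,33,23,10],"ug":[51,61,99,76,95],"ui":{"kyc":4,"mko":42,"tc":32}}
After op 4 (remove /ug): {"ex":[1,50],"l":[90,69,33,23,10],"ui":{"kyc":4,"mko":42,"tc":32}}
After op 5 (replace /l 65): {"ex":[1,50],"l":65,"ui":{"kyc":4,"mko":42,"tc":32}}
After op 6 (replace /ui/kyc 81): {"ex":[1,50],"l":65,"ui":{"kyc":81,"mko":42,"tc":32}}
After op 7 (add /m 16): {"ex":[1,50],"l":65,"m":16,"ui":{"kyc":81,"mko":42,"tc":32}}
After op 8 (replace /m 24): {"ex":[1,50],"l":65,"m":24,"ui":{"kyc":81,"mko":42,"tc":32}}
After op 9 (add /o 0): {"ex":[1,50],"l":65,"m":24,"o":0,"ui":{"kyc":81,"mko":42,"tc":32}}
After op 10 (replace /ui/tc 28): {"ex":[1,50],"l":65,"m":24,"o":0,"ui":{"kyc":81,"mko":42,"tc":28}}
After op 11 (remove /ui/kyc): {"ex":[1,50],"l":65,"m":24,"o":0,"ui":{"mko":42,"tc":28}}
After op 12 (replace /l 86): {"ex":[1,50],"l":86,"m":24,"o":0,"ui":{"mko":42,"tc":28}}
After op 13 (remove /l): {"ex":[1,50],"m":24,"o":0,"ui":{"mko":42,"tc":28}}
After op 14 (add /ex/0 75): {"ex":[75,1,50],"m":24,"o":0,"ui":{"mko":42,"tc":28}}
After op 15 (add /ui/mko 28): {"ex":[75,1,50],"m":24,"o":0,"ui":{"mko":28,"tc":28}}
After op 16 (replace /ui/mko 7): {"ex":[75,1,50],"m":24,"o":0,"ui":{"mko":7,"tc":28}}
After op 17 (add /fnp 79): {"ex":[75,1,50],"fnp":79,"m":24,"o":0,"ui":{"mko":7,"tc":28}}
After op 18 (replace /ui 50): {"ex":[75,1,50],"fnp":79,"m":24,"o":0,"ui":50}
After op 19 (add /jue 9): {"ex":[75,1,50],"fnp":79,"jue":9,"m":24,"o":0,"ui":50}
After op 20 (replace /o 71): {"ex":[75,1,50],"fnp":79,"jue":9,"m":24,"o":71,"ui":50}
After op 21 (replace /ui 94): {"ex":[75,1,50],"fnp":79,"jue":9,"m":24,"o":71,"ui":94}
After op 22 (replace /o 75): {"ex":[75,1,50],"fnp":79,"jue":9,"m":24,"o":75,"ui":94}
After op 23 (add /ex/0 3): {"ex":[3,75,1,50],"fnp":79,"jue":9,"m":24,"o":75,"ui":94}
Value at /m: 24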